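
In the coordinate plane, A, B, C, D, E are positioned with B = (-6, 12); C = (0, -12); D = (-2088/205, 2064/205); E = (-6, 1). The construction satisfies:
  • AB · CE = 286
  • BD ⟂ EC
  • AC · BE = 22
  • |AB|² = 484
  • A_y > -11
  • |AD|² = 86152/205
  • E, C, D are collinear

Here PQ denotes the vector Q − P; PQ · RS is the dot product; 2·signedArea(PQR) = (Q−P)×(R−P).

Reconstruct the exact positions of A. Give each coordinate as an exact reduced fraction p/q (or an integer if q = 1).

A = (-6, -10)

1. A_x = -6  [AB · CE = 286 ∩ AC · BE = 22]
2. A_y = -10  [AB · CE = 286 ∩ AC · BE = 22]
   → A = (-6, -10)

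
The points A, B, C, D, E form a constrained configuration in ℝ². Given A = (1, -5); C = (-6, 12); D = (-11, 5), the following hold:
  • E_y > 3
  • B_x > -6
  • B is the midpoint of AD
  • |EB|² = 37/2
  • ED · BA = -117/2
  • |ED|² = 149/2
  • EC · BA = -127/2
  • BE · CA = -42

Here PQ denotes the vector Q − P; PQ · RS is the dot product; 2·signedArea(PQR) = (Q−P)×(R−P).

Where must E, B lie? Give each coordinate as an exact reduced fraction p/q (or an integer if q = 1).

1. B_x = -5  [B is the midpoint of AD]
2. B_y = 0  [B is the midpoint of AD]
   → B = (-5, 0)
3. E_x = -5/2  [EC · BA = -127/2 ∩ BE · CA = -42]
4. E_y = 7/2  [EC · BA = -127/2 ∩ BE · CA = -42]
   → E = (-5/2, 7/2)

B = (-5, 0)
E = (-5/2, 7/2)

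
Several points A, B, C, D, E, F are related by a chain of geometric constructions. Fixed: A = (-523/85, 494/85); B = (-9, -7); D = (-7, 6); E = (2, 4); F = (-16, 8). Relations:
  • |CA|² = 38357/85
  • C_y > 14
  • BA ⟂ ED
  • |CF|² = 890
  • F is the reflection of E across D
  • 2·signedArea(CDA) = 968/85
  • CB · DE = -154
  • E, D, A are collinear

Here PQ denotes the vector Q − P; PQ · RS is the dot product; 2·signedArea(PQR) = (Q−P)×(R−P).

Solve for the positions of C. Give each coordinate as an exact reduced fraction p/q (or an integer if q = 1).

1. C_x = 13  [CB · DE = -154 ∩ 2·signedArea(CDA) = 968/85]
2. C_y = 15  [CB · DE = -154 ∩ 2·signedArea(CDA) = 968/85]
   → C = (13, 15)

C = (13, 15)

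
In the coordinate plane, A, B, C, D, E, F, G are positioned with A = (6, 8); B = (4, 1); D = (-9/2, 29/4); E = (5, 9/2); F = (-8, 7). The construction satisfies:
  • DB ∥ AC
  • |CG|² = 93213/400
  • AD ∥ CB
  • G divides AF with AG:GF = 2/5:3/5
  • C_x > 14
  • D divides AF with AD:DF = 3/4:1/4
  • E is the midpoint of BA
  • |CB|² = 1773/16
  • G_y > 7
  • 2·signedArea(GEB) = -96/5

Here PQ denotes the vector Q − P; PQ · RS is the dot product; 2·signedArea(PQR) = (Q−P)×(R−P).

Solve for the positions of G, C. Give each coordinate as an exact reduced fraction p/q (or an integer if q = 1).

1. G_x = 2/5  [G divides AF with AG:GF = 2/5:3/5]
2. G_y = 38/5  [G divides AF with AG:GF = 2/5:3/5]
   → G = (2/5, 38/5)
3. C_x = 29/2  [AD ∥ CB ∩ DB ∥ AC]
4. C_y = 7/4  [AD ∥ CB ∩ DB ∥ AC]
   → C = (29/2, 7/4)

C = (29/2, 7/4)
G = (2/5, 38/5)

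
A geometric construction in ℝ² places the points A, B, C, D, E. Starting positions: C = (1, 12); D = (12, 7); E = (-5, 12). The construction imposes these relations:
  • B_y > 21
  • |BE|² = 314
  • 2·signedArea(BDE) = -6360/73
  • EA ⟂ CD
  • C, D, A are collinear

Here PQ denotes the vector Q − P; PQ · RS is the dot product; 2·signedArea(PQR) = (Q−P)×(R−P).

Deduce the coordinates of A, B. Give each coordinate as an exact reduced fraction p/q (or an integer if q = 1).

A = (-290/73, 1041/73)
B = (-1456/73, 1571/73)

1. A_x = -290/73  [C, D, A are collinear ∩ EA ⟂ CD]
2. A_y = 1041/73  [C, D, A are collinear ∩ EA ⟂ CD]
   → A = (-290/73, 1041/73)
3. B_x = -1456/73  [line -5·x + -17·y + 19427/73 = 0 ∩ |BE|² = 314]
4. B_y = 1571/73  [line -5·x + -17·y + 19427/73 = 0 ∩ |BE|² = 314]
   → B = (-1456/73, 1571/73)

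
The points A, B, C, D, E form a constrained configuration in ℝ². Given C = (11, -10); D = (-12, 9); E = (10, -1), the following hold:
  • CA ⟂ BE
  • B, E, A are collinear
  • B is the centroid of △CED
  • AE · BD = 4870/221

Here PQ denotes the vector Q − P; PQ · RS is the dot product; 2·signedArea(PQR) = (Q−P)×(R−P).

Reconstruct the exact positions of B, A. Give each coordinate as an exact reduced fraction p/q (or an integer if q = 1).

1. B_x = 3  [B is the centroid of △CED]
2. B_y = -2/3  [B is the centroid of △CED]
   → B = (3, -2/3)
3. A_x = 2525/221  [B, E, A are collinear ∩ CA ⟂ BE]
4. A_y = -236/221  [B, E, A are collinear ∩ CA ⟂ BE]
   → A = (2525/221, -236/221)

A = (2525/221, -236/221)
B = (3, -2/3)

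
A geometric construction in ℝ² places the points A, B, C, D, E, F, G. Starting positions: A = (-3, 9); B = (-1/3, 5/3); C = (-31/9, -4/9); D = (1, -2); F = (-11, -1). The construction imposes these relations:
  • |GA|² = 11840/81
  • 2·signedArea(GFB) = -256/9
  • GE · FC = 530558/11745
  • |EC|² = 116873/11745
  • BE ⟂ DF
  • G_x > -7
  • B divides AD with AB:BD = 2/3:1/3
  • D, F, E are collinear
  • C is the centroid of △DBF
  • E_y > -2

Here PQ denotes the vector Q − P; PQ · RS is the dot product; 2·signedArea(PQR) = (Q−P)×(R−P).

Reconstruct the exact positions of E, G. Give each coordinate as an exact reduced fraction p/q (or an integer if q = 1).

1. E_x = -91/145  [D, F, E are collinear ∩ BE ⟂ DF]
2. E_y = -811/435  [D, F, E are collinear ∩ BE ⟂ DF]
   → E = (-91/145, -811/435)
3. G_x = -59/9  [2·signedArea(GFB) = -256/9 ∩ GE · FC = 530558/11745]
4. G_y = -23/9  [2·signedArea(GFB) = -256/9 ∩ GE · FC = 530558/11745]
   → G = (-59/9, -23/9)

E = (-91/145, -811/435)
G = (-59/9, -23/9)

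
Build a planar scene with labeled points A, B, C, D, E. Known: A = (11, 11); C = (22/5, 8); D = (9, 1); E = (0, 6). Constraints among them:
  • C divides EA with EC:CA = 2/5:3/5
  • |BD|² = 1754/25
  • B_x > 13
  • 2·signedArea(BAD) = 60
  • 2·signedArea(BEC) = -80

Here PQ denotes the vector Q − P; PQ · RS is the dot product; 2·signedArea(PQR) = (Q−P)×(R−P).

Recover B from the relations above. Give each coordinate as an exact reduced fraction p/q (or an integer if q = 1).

B = (68/5, -6)

1. B_x = 68/5  [2·signedArea(BEC) = -80 ∩ 2·signedArea(BAD) = 60]
2. B_y = -6  [2·signedArea(BEC) = -80 ∩ 2·signedArea(BAD) = 60]
   → B = (68/5, -6)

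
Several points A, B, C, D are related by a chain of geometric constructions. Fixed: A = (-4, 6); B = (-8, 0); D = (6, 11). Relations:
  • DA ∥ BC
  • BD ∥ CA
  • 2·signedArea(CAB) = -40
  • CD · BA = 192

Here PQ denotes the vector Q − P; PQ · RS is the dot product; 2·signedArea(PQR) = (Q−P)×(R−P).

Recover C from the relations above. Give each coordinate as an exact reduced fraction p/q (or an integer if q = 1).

1. C_x = -18  [BD ∥ CA ∩ DA ∥ BC]
2. C_y = -5  [BD ∥ CA ∩ DA ∥ BC]
   → C = (-18, -5)

C = (-18, -5)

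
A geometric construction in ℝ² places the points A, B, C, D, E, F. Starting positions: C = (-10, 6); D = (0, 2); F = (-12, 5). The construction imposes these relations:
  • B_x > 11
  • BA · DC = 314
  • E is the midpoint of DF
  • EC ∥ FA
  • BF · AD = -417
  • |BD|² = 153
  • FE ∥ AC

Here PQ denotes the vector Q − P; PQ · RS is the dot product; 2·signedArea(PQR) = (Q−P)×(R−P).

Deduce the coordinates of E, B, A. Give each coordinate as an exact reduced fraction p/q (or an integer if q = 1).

1. E_x = -6  [E is the midpoint of DF]
2. E_y = 7/2  [E is the midpoint of DF]
   → E = (-6, 7/2)
3. A_x = -16  [FE ∥ AC ∩ EC ∥ FA]
4. A_y = 15/2  [FE ∥ AC ∩ EC ∥ FA]
   → A = (-16, 15/2)
5. B_x = 12  [BA · DC = 314 ∩ BF · AD = -417]
6. B_y = -1  [BA · DC = 314 ∩ BF · AD = -417]
   → B = (12, -1)

A = (-16, 15/2)
B = (12, -1)
E = (-6, 7/2)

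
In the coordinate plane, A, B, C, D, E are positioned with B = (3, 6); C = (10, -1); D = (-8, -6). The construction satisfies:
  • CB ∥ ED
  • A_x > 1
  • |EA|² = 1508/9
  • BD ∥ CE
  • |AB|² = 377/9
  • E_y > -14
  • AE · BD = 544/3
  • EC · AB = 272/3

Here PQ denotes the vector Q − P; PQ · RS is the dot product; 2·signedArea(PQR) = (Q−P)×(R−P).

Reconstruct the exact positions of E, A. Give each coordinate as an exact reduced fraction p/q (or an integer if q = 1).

1. E_x = -1  [CB ∥ ED ∩ BD ∥ CE]
2. E_y = -13  [CB ∥ ED ∩ BD ∥ CE]
   → E = (-1, -13)
3. A_x = 5/3  [line 11·x + 12·y + -43/3 = 0 ∩ |AB|² = 377/9]
4. A_y = -1/3  [line 11·x + 12·y + -43/3 = 0 ∩ |AB|² = 377/9]
   → A = (5/3, -1/3)

A = (5/3, -1/3)
E = (-1, -13)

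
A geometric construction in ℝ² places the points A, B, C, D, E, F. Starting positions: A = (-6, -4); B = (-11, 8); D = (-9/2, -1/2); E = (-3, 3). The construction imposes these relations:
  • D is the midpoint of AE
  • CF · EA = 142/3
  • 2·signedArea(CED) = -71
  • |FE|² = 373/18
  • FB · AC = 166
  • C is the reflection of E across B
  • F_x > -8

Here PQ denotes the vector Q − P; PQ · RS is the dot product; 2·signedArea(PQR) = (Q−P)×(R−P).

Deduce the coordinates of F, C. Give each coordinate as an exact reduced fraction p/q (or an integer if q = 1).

C = (-19, 13)
F = (-43/6, 7/6)

1. C_x = -19  [C is the reflection of E across B]
2. C_y = 13  [C is the reflection of E across B]
   → C = (-19, 13)
3. F_x = -43/6  [FB · AC = 166 ∩ CF · EA = 142/3]
4. F_y = 7/6  [FB · AC = 166 ∩ CF · EA = 142/3]
   → F = (-43/6, 7/6)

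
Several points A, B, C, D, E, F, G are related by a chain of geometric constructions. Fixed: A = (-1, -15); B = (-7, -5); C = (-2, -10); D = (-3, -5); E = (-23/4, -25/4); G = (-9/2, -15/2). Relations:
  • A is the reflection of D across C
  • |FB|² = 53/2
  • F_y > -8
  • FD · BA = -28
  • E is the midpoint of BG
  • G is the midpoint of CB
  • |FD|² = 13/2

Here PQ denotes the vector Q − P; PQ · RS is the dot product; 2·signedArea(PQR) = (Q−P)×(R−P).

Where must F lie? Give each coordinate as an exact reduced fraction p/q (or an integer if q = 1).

F = (-5/2, -15/2)

1. F_x = -5/2  [line -6·x + 10·y + 60 = 0 ∩ |FB|² = 53/2]
2. F_y = -15/2  [line -6·x + 10·y + 60 = 0 ∩ |FB|² = 53/2]
   → F = (-5/2, -15/2)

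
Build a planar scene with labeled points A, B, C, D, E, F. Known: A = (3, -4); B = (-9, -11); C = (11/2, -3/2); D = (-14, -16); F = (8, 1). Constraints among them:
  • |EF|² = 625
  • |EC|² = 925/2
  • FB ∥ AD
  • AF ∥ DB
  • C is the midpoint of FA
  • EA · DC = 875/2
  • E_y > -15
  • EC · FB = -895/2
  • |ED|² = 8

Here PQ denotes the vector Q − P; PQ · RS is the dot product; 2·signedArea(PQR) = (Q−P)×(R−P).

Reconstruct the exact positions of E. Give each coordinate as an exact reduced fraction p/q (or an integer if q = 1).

E = (-12, -14)

1. E_x = -12  [EA · DC = 875/2 ∩ EC · FB = -895/2]
2. E_y = -14  [EA · DC = 875/2 ∩ EC · FB = -895/2]
   → E = (-12, -14)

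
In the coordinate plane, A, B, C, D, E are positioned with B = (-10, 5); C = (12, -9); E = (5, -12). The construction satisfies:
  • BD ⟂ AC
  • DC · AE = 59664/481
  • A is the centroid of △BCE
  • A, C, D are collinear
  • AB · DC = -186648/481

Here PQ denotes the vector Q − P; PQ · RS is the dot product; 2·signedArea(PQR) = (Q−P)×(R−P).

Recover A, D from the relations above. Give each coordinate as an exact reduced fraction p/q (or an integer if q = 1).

1. A_x = 7/3  [A is the centroid of △BCE]
2. A_y = -16/3  [A is the centroid of △BCE]
   → A = (7/3, -16/3)
3. D_x = -5712/481  [A, C, D are collinear ∩ BD ⟂ AC]
4. D_y = 27/481  [A, C, D are collinear ∩ BD ⟂ AC]
   → D = (-5712/481, 27/481)

A = (7/3, -16/3)
D = (-5712/481, 27/481)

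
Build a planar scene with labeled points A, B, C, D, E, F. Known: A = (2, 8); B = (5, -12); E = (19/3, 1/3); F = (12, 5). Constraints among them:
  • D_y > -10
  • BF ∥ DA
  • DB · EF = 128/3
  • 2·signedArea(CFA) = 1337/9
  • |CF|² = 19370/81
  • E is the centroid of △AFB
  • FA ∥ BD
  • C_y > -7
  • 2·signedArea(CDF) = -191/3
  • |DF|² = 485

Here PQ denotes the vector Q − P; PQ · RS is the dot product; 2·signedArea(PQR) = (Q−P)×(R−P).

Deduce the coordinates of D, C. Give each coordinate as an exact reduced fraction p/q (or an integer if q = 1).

C = (19/9, -62/9)
D = (-5, -9)

1. D_x = -5  [BF ∥ DA ∩ FA ∥ BD]
2. D_y = -9  [BF ∥ DA ∩ FA ∥ BD]
   → D = (-5, -9)
3. C_x = 19/9  [2·signedArea(CDF) = -191/3 ∩ 2·signedArea(CFA) = 1337/9]
4. C_y = -62/9  [2·signedArea(CDF) = -191/3 ∩ 2·signedArea(CFA) = 1337/9]
   → C = (19/9, -62/9)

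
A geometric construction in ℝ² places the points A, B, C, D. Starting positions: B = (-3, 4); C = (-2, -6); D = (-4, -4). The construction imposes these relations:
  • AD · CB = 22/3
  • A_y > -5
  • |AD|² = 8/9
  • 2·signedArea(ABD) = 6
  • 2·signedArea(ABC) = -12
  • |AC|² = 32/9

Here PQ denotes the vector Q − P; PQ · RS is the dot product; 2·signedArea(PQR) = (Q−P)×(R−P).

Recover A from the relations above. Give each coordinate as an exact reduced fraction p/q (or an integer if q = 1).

A = (-10/3, -14/3)

1. A_x = -10/3  [2·signedArea(ABD) = 6 ∩ AD · CB = 22/3]
2. A_y = -14/3  [2·signedArea(ABD) = 6 ∩ AD · CB = 22/3]
   → A = (-10/3, -14/3)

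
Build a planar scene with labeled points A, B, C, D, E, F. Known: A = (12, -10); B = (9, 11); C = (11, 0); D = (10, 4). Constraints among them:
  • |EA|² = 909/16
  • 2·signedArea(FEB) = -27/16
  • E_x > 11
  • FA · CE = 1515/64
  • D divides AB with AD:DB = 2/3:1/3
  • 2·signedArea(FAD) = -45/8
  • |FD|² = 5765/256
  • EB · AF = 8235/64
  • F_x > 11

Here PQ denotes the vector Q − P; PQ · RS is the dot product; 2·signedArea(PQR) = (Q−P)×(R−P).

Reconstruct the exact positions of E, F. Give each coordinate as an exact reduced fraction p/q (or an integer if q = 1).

1. F_x = 177/16  [line -14·x + -2·y + 1229/8 = 0 ∩ |FD|² = 5765/256]
2. F_y = -5/8  [line -14·x + -2·y + 1229/8 = 0 ∩ |FD|² = 5765/256]
   → F = (177/16, -5/8)
3. E_x = 45/4  [EB · AF = 8235/64 ∩ 2·signedArea(FEB) = -27/16]
4. E_y = -5/2  [EB · AF = 8235/64 ∩ 2·signedArea(FEB) = -27/16]
   → E = (45/4, -5/2)

E = (45/4, -5/2)
F = (177/16, -5/8)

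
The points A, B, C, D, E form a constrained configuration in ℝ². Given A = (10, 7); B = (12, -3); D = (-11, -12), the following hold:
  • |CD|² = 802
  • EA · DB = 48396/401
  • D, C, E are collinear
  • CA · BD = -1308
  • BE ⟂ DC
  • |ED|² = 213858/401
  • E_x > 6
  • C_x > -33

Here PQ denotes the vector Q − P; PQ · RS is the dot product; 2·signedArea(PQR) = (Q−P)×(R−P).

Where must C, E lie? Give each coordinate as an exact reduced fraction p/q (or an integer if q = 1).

1. C_x = -32  [line 23·x + 9·y + 1015 = 0 ∩ |CD|² = 802]
2. C_y = -31  [line 23·x + 9·y + 1015 = 0 ∩ |CD|² = 802]
   → C = (-32, -31)
3. E_x = 2456/401  [D, C, E are collinear ∩ BE ⟂ DC]
4. E_y = 1401/401  [D, C, E are collinear ∩ BE ⟂ DC]
   → E = (2456/401, 1401/401)

C = (-32, -31)
E = (2456/401, 1401/401)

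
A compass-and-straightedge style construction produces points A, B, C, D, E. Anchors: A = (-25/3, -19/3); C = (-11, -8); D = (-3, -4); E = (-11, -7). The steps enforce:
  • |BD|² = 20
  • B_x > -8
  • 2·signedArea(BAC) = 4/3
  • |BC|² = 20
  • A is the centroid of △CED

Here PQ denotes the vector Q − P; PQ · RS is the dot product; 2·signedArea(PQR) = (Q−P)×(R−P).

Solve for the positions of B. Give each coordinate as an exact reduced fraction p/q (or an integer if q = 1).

B = (-7, -6)

1. B_x = -7  [line 5/3·x + -8/3·y + -13/3 = 0 ∩ |BC|² = 20]
2. B_y = -6  [line 5/3·x + -8/3·y + -13/3 = 0 ∩ |BC|² = 20]
   → B = (-7, -6)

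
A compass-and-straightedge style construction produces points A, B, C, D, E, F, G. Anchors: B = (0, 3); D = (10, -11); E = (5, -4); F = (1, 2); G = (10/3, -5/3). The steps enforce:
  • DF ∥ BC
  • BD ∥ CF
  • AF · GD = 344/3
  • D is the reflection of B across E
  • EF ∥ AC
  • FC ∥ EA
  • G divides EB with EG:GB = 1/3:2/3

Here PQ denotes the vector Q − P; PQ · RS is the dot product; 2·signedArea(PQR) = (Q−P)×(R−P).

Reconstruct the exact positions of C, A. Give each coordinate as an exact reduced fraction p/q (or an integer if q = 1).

1. C_x = -9  [BD ∥ CF ∩ DF ∥ BC]
2. C_y = 16  [BD ∥ CF ∩ DF ∥ BC]
   → C = (-9, 16)
3. A_x = -5  [EF ∥ AC ∩ FC ∥ EA]
4. A_y = 10  [EF ∥ AC ∩ FC ∥ EA]
   → A = (-5, 10)

A = (-5, 10)
C = (-9, 16)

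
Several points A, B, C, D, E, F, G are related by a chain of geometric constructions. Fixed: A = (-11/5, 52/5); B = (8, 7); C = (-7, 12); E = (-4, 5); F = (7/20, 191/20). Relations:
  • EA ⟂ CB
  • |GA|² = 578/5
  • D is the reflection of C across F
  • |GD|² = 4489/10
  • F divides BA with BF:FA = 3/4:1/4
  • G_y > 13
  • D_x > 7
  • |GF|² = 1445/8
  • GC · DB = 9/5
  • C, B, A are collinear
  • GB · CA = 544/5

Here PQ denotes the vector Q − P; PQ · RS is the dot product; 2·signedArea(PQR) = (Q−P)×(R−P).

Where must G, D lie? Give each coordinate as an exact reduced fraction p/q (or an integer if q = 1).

1. G_x = -62/5  [line -24/5·x + 8/5·y + -408/5 = 0 ∩ |GA|² = 578/5]
2. G_y = 69/5  [line -24/5·x + 8/5·y + -408/5 = 0 ∩ |GA|² = 578/5]
   → G = (-62/5, 69/5)
3. D_x = 77/10  [D is the reflection of C across F]
4. D_y = 71/10  [D is the reflection of C across F]
   → D = (77/10, 71/10)

D = (77/10, 71/10)
G = (-62/5, 69/5)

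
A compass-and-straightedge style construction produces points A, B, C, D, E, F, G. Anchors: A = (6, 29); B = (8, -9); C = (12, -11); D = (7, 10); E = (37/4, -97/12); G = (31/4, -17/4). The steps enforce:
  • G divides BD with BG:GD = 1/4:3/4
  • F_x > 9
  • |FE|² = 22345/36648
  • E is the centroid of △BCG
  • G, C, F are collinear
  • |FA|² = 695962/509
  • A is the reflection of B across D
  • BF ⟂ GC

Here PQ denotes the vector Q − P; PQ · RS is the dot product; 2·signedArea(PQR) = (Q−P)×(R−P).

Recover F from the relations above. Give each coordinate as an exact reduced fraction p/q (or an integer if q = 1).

1. F_x = 5071/509  [G, C, F are collinear ∩ BF ⟂ GC]
2. F_y = -3952/509  [G, C, F are collinear ∩ BF ⟂ GC]
   → F = (5071/509, -3952/509)

F = (5071/509, -3952/509)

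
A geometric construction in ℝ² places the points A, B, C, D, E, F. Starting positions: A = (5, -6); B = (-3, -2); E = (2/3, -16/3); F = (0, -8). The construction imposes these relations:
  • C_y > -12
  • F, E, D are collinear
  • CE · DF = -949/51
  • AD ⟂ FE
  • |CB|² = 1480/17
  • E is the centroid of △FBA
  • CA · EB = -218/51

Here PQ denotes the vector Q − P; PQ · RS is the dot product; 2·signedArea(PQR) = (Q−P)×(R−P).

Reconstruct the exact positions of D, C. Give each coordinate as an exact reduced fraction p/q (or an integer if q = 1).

1. D_x = 13/17  [F, E, D are collinear ∩ AD ⟂ FE]
2. D_y = -84/17  [F, E, D are collinear ∩ AD ⟂ FE]
   → D = (13/17, -84/17)
3. C_x = -13/17  [CE · DF = -949/51 ∩ CA · EB = -218/51]
4. C_y = -188/17  [CE · DF = -949/51 ∩ CA · EB = -218/51]
   → C = (-13/17, -188/17)

C = (-13/17, -188/17)
D = (13/17, -84/17)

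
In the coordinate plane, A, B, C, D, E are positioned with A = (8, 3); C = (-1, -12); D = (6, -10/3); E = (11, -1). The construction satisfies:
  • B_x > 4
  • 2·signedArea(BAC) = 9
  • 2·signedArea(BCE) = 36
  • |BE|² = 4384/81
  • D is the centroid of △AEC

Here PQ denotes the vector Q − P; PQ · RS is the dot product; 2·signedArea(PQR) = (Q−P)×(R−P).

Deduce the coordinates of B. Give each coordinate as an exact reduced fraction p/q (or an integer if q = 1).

1. B_x = 13/3  [2·signedArea(BCE) = 36 ∩ 2·signedArea(BAC) = 9]
2. B_y = -37/9  [2·signedArea(BCE) = 36 ∩ 2·signedArea(BAC) = 9]
   → B = (13/3, -37/9)

B = (13/3, -37/9)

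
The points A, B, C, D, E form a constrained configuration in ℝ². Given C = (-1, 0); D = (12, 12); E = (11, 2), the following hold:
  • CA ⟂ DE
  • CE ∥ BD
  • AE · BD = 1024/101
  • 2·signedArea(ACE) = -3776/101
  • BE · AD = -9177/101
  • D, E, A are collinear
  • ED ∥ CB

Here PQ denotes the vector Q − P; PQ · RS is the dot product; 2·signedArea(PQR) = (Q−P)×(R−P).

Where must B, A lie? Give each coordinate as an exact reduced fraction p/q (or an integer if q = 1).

A = (1079/101, -118/101)
B = (0, 10)

1. B_x = 0  [CE ∥ BD ∩ ED ∥ CB]
2. B_y = 10  [CE ∥ BD ∩ ED ∥ CB]
   → B = (0, 10)
3. A_x = 1079/101  [D, E, A are collinear ∩ CA ⟂ DE]
4. A_y = -118/101  [D, E, A are collinear ∩ CA ⟂ DE]
   → A = (1079/101, -118/101)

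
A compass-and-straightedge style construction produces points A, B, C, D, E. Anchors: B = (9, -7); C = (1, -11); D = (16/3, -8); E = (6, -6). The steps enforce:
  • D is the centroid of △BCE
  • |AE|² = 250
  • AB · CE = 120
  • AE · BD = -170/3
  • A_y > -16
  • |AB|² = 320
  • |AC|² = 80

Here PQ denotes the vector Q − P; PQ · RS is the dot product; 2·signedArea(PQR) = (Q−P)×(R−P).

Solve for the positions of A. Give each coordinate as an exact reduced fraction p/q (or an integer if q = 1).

A = (-7, -15)

1. A_x = -7  [AE · BD = -170/3 ∩ AB · CE = 120]
2. A_y = -15  [AE · BD = -170/3 ∩ AB · CE = 120]
   → A = (-7, -15)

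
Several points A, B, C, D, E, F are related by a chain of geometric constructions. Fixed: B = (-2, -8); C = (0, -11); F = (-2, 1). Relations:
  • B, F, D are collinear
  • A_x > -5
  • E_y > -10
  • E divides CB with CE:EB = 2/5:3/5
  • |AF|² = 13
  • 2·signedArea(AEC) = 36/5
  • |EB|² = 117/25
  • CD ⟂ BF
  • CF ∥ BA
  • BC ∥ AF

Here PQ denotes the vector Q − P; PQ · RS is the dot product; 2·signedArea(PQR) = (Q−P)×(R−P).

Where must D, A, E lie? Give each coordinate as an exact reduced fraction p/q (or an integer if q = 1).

A = (-4, 4)
D = (-2, -11)
E = (-4/5, -49/5)

1. D_x = -2  [B, F, D are collinear ∩ CD ⟂ BF]
2. D_y = -11  [B, F, D are collinear ∩ CD ⟂ BF]
   → D = (-2, -11)
3. A_x = -4  [BC ∥ AF ∩ CF ∥ BA]
4. A_y = 4  [BC ∥ AF ∩ CF ∥ BA]
   → A = (-4, 4)
5. E_x = -4/5  [E divides CB with CE:EB = 2/5:3/5]
6. E_y = -49/5  [E divides CB with CE:EB = 2/5:3/5]
   → E = (-4/5, -49/5)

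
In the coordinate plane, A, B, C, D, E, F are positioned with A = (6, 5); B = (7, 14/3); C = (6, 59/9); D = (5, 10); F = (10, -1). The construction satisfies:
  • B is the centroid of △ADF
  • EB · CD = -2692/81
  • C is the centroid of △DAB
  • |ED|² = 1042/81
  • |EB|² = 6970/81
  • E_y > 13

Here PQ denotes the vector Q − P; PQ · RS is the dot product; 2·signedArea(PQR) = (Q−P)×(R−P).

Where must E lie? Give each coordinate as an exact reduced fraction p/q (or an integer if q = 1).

E = (4, 121/9)

1. E_x = 4  [line 1·x + -31/9·y + 3427/81 = 0 ∩ |ED|² = 1042/81]
2. E_y = 121/9  [line 1·x + -31/9·y + 3427/81 = 0 ∩ |ED|² = 1042/81]
   → E = (4, 121/9)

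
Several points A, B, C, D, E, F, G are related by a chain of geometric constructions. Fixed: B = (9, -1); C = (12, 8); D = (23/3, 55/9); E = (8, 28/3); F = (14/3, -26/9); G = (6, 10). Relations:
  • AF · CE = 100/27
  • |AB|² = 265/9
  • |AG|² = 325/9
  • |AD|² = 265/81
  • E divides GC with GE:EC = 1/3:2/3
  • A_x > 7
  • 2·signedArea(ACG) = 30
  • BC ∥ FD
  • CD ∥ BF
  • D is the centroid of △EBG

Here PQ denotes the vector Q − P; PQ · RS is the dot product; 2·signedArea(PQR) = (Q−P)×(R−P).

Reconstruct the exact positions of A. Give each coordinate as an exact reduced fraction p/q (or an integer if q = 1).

1. A_x = 8  [AF · CE = 100/27 ∩ 2·signedArea(ACG) = 30]
2. A_y = 13/3  [AF · CE = 100/27 ∩ 2·signedArea(ACG) = 30]
   → A = (8, 13/3)

A = (8, 13/3)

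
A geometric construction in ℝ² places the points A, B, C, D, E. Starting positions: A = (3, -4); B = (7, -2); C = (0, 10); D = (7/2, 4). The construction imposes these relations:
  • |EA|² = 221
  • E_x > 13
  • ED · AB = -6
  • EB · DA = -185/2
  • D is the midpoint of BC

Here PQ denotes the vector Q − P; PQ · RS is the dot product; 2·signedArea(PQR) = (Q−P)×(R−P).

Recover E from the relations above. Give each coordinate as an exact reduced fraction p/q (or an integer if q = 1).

1. E_x = 14  [ED · AB = -6 ∩ EB · DA = -185/2]
2. E_y = -14  [ED · AB = -6 ∩ EB · DA = -185/2]
   → E = (14, -14)

E = (14, -14)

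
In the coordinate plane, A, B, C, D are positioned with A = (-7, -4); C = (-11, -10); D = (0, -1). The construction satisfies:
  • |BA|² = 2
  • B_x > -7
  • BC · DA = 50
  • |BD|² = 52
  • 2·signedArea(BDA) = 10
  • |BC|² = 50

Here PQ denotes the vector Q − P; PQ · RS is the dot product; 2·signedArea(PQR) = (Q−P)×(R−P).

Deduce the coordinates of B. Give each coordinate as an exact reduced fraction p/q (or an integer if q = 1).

B = (-6, -5)

1. B_x = -6  [BC · DA = 50 ∩ 2·signedArea(BDA) = 10]
2. B_y = -5  [BC · DA = 50 ∩ 2·signedArea(BDA) = 10]
   → B = (-6, -5)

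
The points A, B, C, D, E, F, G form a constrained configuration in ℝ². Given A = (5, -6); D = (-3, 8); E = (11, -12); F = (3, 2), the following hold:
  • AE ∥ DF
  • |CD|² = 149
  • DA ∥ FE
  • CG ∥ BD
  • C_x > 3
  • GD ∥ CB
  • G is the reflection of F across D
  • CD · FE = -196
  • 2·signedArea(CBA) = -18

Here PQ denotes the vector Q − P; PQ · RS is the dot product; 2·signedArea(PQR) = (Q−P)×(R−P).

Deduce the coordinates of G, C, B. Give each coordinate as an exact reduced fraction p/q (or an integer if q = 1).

1. G_x = -9  [G is the reflection of F across D]
2. G_y = 14  [G is the reflection of F across D]
   → G = (-9, 14)
3. C_x = 4  [line -8·x + 14·y + 60 = 0 ∩ |CD|² = 149]
4. C_y = -2  [line -8·x + 14·y + 60 = 0 ∩ |CD|² = 149]
   → C = (4, -2)
5. B_x = 10  [CG ∥ BD ∩ GD ∥ CB]
6. B_y = -8  [CG ∥ BD ∩ GD ∥ CB]
   → B = (10, -8)

B = (10, -8)
C = (4, -2)
G = (-9, 14)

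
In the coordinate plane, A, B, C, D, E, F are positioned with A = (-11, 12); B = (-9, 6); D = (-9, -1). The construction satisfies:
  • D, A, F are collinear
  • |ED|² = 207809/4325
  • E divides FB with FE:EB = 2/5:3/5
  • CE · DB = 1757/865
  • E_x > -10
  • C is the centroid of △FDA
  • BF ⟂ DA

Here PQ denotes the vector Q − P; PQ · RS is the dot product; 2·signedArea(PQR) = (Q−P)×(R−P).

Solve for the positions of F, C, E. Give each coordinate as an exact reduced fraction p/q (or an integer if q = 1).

C = (-1733/173, 971/173)
E = (-8331/865, 5106/865)
F = (-1739/173, 1010/173)

1. F_x = -1739/173  [D, A, F are collinear ∩ BF ⟂ DA]
2. F_y = 1010/173  [D, A, F are collinear ∩ BF ⟂ DA]
   → F = (-1739/173, 1010/173)
3. C_x = -1733/173  [C is the centroid of △FDA]
4. C_y = 971/173  [C is the centroid of △FDA]
   → C = (-1733/173, 971/173)
5. E_x = -8331/865  [E divides FB with FE:EB = 2/5:3/5]
6. E_y = 5106/865  [E divides FB with FE:EB = 2/5:3/5]
   → E = (-8331/865, 5106/865)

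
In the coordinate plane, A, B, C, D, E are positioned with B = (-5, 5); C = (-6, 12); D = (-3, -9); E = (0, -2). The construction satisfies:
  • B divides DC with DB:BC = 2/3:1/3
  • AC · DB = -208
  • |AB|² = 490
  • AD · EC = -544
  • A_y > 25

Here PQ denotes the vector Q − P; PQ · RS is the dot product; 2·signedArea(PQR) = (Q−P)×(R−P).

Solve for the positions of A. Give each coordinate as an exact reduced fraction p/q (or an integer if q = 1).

1. A_x = -12  [AC · DB = -208 ∩ AD · EC = -544]
2. A_y = 26  [AC · DB = -208 ∩ AD · EC = -544]
   → A = (-12, 26)

A = (-12, 26)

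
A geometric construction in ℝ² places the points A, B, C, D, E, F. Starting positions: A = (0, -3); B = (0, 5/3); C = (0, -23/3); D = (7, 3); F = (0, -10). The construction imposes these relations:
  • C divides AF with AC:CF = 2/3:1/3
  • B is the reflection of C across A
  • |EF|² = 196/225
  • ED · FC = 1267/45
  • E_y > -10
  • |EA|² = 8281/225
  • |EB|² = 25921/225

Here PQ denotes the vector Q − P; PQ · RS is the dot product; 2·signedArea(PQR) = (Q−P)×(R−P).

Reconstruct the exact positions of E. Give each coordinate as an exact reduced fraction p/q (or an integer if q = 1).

E = (0, -136/15)

1. E_y = -136/15  [ED · FC = 1267/45]
2. E_x = 0  [|EF|² = 196/225]
   → E = (0, -136/15)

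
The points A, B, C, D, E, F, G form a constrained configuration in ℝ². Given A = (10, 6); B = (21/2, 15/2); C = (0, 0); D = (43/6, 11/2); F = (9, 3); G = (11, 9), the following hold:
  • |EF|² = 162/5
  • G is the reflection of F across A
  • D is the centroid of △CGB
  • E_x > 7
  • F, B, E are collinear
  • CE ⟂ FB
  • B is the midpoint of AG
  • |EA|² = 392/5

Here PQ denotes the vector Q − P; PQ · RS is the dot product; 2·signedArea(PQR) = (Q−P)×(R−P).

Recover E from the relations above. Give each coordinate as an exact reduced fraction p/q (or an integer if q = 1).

E = (36/5, -12/5)

1. E_x = 36/5  [F, B, E are collinear ∩ CE ⟂ FB]
2. E_y = -12/5  [F, B, E are collinear ∩ CE ⟂ FB]
   → E = (36/5, -12/5)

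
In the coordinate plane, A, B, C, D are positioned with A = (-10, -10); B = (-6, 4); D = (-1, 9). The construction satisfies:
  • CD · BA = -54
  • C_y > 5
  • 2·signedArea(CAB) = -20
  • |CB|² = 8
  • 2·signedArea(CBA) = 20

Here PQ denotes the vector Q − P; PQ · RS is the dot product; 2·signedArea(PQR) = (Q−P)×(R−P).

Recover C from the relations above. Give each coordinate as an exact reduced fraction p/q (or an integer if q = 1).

1. C_x = -4  [2·signedArea(CBA) = 20 ∩ CD · BA = -54]
2. C_y = 6  [2·signedArea(CBA) = 20 ∩ CD · BA = -54]
   → C = (-4, 6)

C = (-4, 6)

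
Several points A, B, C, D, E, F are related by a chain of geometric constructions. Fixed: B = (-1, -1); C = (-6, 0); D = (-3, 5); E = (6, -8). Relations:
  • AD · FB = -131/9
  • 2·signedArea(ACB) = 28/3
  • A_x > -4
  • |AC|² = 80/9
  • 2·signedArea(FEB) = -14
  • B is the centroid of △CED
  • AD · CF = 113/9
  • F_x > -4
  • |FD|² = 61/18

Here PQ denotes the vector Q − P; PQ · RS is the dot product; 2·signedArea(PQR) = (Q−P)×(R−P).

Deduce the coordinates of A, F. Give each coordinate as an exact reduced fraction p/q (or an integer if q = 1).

1. A_x = -10/3  [line 1·x + 5·y + -10/3 = 0 ∩ |AC|² = 80/9]
2. A_y = 4/3  [line 1·x + 5·y + -10/3 = 0 ∩ |AC|² = 80/9]
   → A = (-10/3, 4/3)
3. F_x = -19/6  [2·signedArea(FEB) = -14 ∩ AD · FB = -131/9]
4. F_y = 19/6  [2·signedArea(FEB) = -14 ∩ AD · FB = -131/9]
   → F = (-19/6, 19/6)

A = (-10/3, 4/3)
F = (-19/6, 19/6)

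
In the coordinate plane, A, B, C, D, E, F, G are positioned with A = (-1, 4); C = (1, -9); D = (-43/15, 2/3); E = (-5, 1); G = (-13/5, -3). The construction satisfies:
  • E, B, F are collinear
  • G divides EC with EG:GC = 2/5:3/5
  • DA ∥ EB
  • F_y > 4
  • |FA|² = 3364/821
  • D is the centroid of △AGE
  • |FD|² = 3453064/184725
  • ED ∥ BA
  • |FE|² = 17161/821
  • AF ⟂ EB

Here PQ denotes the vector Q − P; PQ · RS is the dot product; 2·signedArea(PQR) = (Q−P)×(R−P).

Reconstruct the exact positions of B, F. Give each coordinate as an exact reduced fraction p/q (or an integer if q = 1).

1. B_x = -47/15  [ED ∥ BA ∩ DA ∥ EB]
2. B_y = 13/3  [ED ∥ BA ∩ DA ∥ EB]
   → B = (-47/15, 13/3)
3. F_x = -2271/821  [E, B, F are collinear ∩ AF ⟂ EB]
4. F_y = 4096/821  [E, B, F are collinear ∩ AF ⟂ EB]
   → F = (-2271/821, 4096/821)

B = (-47/15, 13/3)
F = (-2271/821, 4096/821)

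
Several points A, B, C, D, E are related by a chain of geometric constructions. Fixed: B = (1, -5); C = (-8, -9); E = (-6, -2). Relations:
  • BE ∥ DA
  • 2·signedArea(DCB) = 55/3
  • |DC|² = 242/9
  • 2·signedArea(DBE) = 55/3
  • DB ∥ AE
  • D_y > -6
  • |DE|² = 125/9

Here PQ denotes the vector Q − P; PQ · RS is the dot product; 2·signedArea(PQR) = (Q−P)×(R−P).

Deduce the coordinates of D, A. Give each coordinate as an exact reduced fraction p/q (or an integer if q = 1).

1. D_x = -13/3  [2·signedArea(DBE) = 55/3 ∩ 2·signedArea(DCB) = 55/3]
2. D_y = -16/3  [2·signedArea(DBE) = 55/3 ∩ 2·signedArea(DCB) = 55/3]
   → D = (-13/3, -16/3)
3. A_x = -34/3  [DB ∥ AE ∩ BE ∥ DA]
4. A_y = -7/3  [DB ∥ AE ∩ BE ∥ DA]
   → A = (-34/3, -7/3)

A = (-34/3, -7/3)
D = (-13/3, -16/3)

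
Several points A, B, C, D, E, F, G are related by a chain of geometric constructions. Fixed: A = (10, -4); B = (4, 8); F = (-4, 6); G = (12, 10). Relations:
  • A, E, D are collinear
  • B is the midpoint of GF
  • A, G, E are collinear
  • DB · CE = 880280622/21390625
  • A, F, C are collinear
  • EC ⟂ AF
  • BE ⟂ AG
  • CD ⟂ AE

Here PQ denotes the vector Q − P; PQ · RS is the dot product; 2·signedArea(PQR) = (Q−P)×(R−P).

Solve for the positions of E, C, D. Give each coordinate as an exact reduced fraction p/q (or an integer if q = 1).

1. E_x = 289/25  [A, G, E are collinear ∩ BE ⟂ AG]
2. E_y = 173/25  [A, G, E are collinear ∩ BE ⟂ AG]
   → E = (289/25, 173/25)
3. C_x = 5428/925  [A, F, C are collinear ∩ EC ⟂ AF]
4. C_y = -194/185  [A, F, C are collinear ∩ EC ⟂ AF]
   → C = (5428/925, -194/185)
5. D_x = 238894/23125  [A, E, D are collinear ∩ CD ⟂ AE]
6. D_y = -38992/23125  [A, E, D are collinear ∩ CD ⟂ AE]
   → D = (238894/23125, -38992/23125)

C = (5428/925, -194/185)
D = (238894/23125, -38992/23125)
E = (289/25, 173/25)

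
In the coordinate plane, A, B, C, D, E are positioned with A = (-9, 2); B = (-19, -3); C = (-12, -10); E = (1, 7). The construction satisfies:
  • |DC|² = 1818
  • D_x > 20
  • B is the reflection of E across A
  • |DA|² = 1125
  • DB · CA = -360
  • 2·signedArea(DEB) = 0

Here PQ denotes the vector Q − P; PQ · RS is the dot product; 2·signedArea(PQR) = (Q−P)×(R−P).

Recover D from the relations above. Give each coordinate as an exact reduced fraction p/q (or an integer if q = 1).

1. D_x = 21  [2·signedArea(DEB) = 0 ∩ DB · CA = -360]
2. D_y = 17  [2·signedArea(DEB) = 0 ∩ DB · CA = -360]
   → D = (21, 17)

D = (21, 17)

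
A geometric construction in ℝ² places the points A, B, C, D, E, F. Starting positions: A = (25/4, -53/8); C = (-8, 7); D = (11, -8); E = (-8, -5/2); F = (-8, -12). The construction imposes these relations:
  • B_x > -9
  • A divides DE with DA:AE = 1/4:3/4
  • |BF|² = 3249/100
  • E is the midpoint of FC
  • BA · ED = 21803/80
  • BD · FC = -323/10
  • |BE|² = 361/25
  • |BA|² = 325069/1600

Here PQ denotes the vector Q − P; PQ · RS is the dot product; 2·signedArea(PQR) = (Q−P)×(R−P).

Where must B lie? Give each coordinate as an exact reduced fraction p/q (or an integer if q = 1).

1. B_x = -8  [BD · FC = -323/10 ∩ BA · ED = 21803/80]
2. B_y = -63/10  [BD · FC = -323/10 ∩ BA · ED = 21803/80]
   → B = (-8, -63/10)

B = (-8, -63/10)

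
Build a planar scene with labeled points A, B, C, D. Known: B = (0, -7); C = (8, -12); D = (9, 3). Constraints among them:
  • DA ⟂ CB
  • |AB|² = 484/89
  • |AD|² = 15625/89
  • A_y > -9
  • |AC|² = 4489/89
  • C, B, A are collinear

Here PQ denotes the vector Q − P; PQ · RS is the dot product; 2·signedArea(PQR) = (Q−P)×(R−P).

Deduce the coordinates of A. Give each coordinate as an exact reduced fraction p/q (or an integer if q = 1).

A = (176/89, -733/89)

1. A_x = 176/89  [C, B, A are collinear ∩ DA ⟂ CB]
2. A_y = -733/89  [C, B, A are collinear ∩ DA ⟂ CB]
   → A = (176/89, -733/89)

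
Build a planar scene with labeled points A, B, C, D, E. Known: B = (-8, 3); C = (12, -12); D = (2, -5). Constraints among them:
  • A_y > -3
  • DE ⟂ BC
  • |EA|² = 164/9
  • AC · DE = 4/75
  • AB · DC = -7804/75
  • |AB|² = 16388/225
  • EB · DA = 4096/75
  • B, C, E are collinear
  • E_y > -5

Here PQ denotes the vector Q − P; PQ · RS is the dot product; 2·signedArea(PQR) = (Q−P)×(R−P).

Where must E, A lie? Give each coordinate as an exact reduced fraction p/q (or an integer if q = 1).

1. E_x = 56/25  [B, C, E are collinear ∩ DE ⟂ BC]
2. E_y = -117/25  [B, C, E are collinear ∩ DE ⟂ BC]
   → E = (56/25, -117/25)
3. A_x = -94/75  [AC · DE = 4/75 ∩ EB · DA = 4096/75]
4. A_y = -167/75  [AC · DE = 4/75 ∩ EB · DA = 4096/75]
   → A = (-94/75, -167/75)

A = (-94/75, -167/75)
E = (56/25, -117/25)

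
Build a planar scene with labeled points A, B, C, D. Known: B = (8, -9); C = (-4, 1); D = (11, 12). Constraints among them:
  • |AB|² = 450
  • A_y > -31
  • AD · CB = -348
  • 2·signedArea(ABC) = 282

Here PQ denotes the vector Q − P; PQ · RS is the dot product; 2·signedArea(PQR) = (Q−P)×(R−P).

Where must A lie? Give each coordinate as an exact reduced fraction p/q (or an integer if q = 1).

1. A_x = 5  [2·signedArea(ABC) = 282 ∩ AD · CB = -348]
2. A_y = -30  [2·signedArea(ABC) = 282 ∩ AD · CB = -348]
   → A = (5, -30)

A = (5, -30)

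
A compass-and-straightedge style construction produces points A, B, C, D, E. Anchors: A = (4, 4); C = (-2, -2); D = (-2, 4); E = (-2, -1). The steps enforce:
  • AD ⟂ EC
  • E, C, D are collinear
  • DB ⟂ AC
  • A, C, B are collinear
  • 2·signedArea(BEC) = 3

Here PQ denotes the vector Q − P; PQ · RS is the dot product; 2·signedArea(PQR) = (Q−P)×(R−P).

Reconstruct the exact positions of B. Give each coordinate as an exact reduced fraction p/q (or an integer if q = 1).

B = (1, 1)

1. B_x = 1  [A, C, B are collinear ∩ DB ⟂ AC]
2. B_y = 1  [A, C, B are collinear ∩ DB ⟂ AC]
   → B = (1, 1)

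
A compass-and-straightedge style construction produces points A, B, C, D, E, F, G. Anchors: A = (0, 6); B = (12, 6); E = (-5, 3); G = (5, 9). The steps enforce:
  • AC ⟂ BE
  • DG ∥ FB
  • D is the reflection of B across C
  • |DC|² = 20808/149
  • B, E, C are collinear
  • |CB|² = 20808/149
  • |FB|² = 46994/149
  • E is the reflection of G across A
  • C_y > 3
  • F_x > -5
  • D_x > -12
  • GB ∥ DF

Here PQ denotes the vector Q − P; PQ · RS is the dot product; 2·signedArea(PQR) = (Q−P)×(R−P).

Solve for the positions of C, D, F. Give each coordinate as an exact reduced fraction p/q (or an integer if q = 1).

C = (54/149, 588/149)
D = (-1680/149, 282/149)
F = (-637/149, -165/149)

1. C_x = 54/149  [B, E, C are collinear ∩ AC ⟂ BE]
2. C_y = 588/149  [B, E, C are collinear ∩ AC ⟂ BE]
   → C = (54/149, 588/149)
3. D_x = -1680/149  [D is the reflection of B across C]
4. D_y = 282/149  [D is the reflection of B across C]
   → D = (-1680/149, 282/149)
5. F_x = -637/149  [DG ∥ FB ∩ GB ∥ DF]
6. F_y = -165/149  [DG ∥ FB ∩ GB ∥ DF]
   → F = (-637/149, -165/149)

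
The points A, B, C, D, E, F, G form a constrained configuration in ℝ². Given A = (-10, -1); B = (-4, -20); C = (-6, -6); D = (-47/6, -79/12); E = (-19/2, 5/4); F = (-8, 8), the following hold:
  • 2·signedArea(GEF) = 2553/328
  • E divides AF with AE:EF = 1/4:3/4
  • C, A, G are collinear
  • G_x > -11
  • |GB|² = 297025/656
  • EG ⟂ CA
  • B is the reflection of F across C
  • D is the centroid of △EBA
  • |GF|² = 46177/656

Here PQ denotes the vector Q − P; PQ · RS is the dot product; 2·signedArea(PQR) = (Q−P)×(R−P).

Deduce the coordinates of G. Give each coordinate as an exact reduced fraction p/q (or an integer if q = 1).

G = (-447/41, 21/164)

1. G_x = -447/41  [C, A, G are collinear ∩ EG ⟂ CA]
2. G_y = 21/164  [C, A, G are collinear ∩ EG ⟂ CA]
   → G = (-447/41, 21/164)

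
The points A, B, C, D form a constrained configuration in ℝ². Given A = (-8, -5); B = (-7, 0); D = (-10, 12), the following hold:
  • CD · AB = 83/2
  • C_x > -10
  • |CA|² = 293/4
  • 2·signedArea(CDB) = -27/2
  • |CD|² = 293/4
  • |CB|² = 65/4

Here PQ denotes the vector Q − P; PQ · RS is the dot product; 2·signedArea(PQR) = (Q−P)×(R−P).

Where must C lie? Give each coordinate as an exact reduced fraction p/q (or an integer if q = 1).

1. C_x = -9  [2·signedArea(CDB) = -27/2 ∩ CD · AB = 83/2]
2. C_y = 7/2  [2·signedArea(CDB) = -27/2 ∩ CD · AB = 83/2]
   → C = (-9, 7/2)

C = (-9, 7/2)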